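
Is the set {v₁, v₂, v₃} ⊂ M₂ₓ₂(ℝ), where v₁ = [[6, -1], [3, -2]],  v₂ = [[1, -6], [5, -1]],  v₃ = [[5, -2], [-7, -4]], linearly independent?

Take coordinates with respect to the standard basis {E₁₁, E₁₂, E₂₁, E₂₂}.
Place the vectors as rows of a 3×4 matrix and reduce to echelon form.
The reduction yields 3 nonzero rows, so the rank is 3.
Since rank = 3 (the number of vectors), the set is linearly independent.

linearly independent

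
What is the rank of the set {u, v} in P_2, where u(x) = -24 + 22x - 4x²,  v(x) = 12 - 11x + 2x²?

Use coordinates relative to {1, x, x²}.
Form the matrix with u, v as columns and reduce.
Reduction leaves 1 leading entry, giving rank 1.

rank 1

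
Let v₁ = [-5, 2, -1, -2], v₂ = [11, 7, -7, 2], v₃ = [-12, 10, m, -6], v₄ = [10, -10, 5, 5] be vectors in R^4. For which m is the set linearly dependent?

m = -22/3

Dependence holds iff the 4×4 matrix [v₁ v₂ v₃ v₄] is singular.
The determinant works out to 15*m + 110.
Solving 15*m + 110 = 0 yields m = -22/3.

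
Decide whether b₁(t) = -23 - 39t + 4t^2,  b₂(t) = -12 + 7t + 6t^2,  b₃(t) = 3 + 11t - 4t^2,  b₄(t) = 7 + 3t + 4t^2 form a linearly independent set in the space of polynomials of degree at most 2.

Write each element as a coordinate vector in ℝ³ using {1, t, t^2}.
There are 4 vectors in a 3-dimensional space, so they cannot be linearly independent.

linearly dependent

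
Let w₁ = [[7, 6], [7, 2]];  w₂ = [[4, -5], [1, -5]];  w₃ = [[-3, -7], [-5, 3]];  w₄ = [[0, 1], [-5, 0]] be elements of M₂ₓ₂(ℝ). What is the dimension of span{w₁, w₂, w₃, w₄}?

Pass to coordinate vectors with respect to the basis {E₁₁, E₁₂, E₂₁, E₂₂}.
Row-reduce the 4×4 matrix with these as rows.
Exactly 4 pivots survive; hence the rank is 4.

4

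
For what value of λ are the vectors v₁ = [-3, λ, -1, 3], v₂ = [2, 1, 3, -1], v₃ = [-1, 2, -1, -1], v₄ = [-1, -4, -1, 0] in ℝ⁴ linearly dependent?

Place the vectors as rows of a 4×4 matrix; dependence ⇔ determinant zero.
The determinant works out to -λ - 56.
Solving -λ - 56 = 0 yields λ = -56.

λ = -56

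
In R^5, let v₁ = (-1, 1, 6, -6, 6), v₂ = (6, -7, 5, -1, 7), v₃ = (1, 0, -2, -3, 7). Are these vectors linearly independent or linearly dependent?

linearly independent

Row-reduce the matrix whose columns are v₁, v₂, v₃.
The reduction yields 3 nonzero rows, so the rank is 3.
Since rank = 3 (the number of vectors), the set is linearly independent.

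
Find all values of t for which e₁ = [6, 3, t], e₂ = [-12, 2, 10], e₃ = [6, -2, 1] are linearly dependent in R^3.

The vectors are dependent exactly when the determinant of the matrix with rows e₁, e₂, e₃ vanishes.
Cofactor expansion gives det = 12*t + 348.
Setting this to zero gives t = -29.

t = -29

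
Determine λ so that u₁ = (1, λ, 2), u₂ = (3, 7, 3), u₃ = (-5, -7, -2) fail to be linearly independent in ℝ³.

λ = 35/9

The vectors are dependent exactly when the determinant of the matrix with rows u₁, u₂, u₃ vanishes.
Cofactor expansion gives det = 35 - 9*λ.
Solving 35 - 9*λ = 0 yields λ = 35/9.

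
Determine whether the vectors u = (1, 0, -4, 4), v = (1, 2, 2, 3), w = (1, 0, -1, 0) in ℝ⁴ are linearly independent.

Place the vectors as rows of a 3×4 matrix and reduce to echelon form.
The reduction yields 3 nonzero rows, so the rank is 3.
Since rank = 3 (the number of vectors), the set is linearly independent.

linearly independent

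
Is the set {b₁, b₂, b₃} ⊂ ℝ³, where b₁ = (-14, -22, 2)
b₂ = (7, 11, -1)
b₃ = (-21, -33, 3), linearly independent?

One vector is a scalar multiple of another, so the set is dependent.

linearly dependent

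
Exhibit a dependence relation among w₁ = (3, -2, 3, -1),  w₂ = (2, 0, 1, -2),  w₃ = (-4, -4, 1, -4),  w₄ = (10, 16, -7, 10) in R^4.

Row-reduce the matrix with w₁, w₂, w₃, w₄ as columns; the null space gives the coefficients.
One solution (up to scaling) is (2, -2, 3, 1).

2w₁ - 2w₂ + 3w₃ + w₄ = 0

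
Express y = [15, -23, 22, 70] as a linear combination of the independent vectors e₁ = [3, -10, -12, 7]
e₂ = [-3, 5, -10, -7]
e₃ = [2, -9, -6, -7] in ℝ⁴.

y = 3e₁ - 4e₂ - 3e₃

Since e₁, e₂, e₃ are independent, the coefficients expressing y are uniquely determined by a linear system.
Row-reducing the augmented matrix gives the unique coefficients (a₁, a₂, a₃) = (3, -4, -3).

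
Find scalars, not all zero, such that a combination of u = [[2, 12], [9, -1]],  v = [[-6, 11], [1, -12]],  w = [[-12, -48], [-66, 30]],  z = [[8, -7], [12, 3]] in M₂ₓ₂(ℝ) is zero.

3u + 3v + w + 3z = 0

Take coordinates with respect to {E₁₁, E₁₂, E₂₁, E₂₂}.
Solve the homogeneous system with u, v, w, z as columns by row-reducing the coefficient matrix.
A generator of the null space is (3, 3, 1, 3).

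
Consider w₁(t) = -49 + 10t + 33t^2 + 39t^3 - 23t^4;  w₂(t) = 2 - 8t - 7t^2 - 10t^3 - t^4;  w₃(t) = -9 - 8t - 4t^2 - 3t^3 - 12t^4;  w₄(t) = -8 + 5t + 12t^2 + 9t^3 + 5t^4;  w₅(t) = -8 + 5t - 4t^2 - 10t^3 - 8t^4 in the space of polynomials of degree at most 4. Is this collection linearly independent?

linearly dependent

Take coordinates with respect to the standard basis {1, t, …, t^4}.
Form the 5×5 matrix with these as columns; its determinant is 0.
A zero determinant means the columns are linearly dependent.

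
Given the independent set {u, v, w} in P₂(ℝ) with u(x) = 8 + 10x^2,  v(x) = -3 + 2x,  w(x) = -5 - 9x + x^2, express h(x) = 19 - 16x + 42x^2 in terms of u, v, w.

h = 4u + v + 2w

Work in coordinates with respect to the standard basis {1, x, x^2}.
Write h = c₁u + … + c₃w and equate components.
The system has the unique solution (c₁, c₂, c₃) = (4, 1, 2).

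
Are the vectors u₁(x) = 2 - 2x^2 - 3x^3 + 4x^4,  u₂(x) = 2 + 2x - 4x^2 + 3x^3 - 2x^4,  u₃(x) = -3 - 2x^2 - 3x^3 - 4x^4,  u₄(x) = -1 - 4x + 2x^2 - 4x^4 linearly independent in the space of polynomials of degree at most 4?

linearly independent

Take coordinates with respect to the standard basis {1, x, …, x^4}.
Row-reduce the matrix whose columns are u₁, u₂, u₃, u₄.
The reduction yields 4 nonzero rows, so the rank is 4.
Since rank = 4 (the number of vectors), the set is linearly independent.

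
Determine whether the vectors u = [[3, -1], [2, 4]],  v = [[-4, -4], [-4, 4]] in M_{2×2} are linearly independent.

Write each element as a coordinate vector in ℝ⁴ using {E₁₁, E₁₂, E₂₁, E₂₂}.
Place the vectors as rows of a 2×4 matrix and reduce to echelon form.
The reduction yields 2 nonzero rows, so the rank is 2.
Since rank = 2 (the number of vectors), the set is linearly independent.

linearly independent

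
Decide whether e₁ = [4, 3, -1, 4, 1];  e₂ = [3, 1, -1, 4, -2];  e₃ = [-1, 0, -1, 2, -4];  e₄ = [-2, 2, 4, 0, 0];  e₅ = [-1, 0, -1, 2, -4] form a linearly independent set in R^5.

linearly dependent

Two of the vectors are equal, giving an immediate dependence.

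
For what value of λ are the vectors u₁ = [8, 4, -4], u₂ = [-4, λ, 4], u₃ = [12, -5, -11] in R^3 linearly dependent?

The vectors are dependent exactly when the determinant of the matrix with rows u₁, u₂, u₃ vanishes.
The determinant works out to 96 - 40*λ.
Setting this to zero gives λ = 12/5.

λ = 12/5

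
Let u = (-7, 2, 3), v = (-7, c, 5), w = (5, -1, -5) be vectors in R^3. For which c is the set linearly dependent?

The set is linearly dependent precisely when det[u; v; w] = 0.
The determinant works out to 20*c - 34.
This vanishes exactly when c = 17/10.

c = 17/10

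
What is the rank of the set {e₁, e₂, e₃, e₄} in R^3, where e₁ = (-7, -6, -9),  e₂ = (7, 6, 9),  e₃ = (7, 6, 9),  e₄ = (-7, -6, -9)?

Row-reduce the 4×3 matrix with these as rows.
Reduction leaves 1 leading entry, giving rank 1.
(With 4 elements in a 3-dimensional space the rank is at most 3.)

1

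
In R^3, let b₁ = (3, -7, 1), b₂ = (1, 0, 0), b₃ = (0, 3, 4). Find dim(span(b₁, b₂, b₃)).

Row-reduce the 3×3 matrix with these as rows.
Exactly 3 pivots survive; hence the rank is 3.

3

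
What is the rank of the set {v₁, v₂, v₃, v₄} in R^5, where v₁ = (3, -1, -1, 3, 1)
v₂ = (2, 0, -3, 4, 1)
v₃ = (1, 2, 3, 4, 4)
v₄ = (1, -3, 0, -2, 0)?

Apply Gaussian elimination to the matrix whose rows are v₁, v₂, v₃, v₄.
The echelon form has 4 nonzero rows, so the rank is 4.

4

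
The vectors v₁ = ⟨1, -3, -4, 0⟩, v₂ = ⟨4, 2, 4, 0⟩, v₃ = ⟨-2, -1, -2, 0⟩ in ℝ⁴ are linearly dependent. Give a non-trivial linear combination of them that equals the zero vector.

v₂ + 2v₃ = 0

Row-reduce the matrix with v₁, v₂, v₃ as columns; the null space gives the coefficients.
One solution (up to scaling) is (0, 1, 2).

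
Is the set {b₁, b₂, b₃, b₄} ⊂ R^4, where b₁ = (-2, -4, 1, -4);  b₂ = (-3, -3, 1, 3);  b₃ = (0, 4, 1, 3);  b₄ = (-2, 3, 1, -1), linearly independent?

The matrix [b₁|b₂|b₃|b₄] has determinant 117.
A nonzero determinant means the columns are linearly independent.

linearly independent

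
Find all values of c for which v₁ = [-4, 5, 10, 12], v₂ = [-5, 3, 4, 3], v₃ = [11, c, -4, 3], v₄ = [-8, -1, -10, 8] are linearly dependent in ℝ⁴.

The set is linearly dependent precisely when det[v₁; v₂; v₃; v₄] = 0.
Expanding, det = -896*c - 4224.
This vanishes exactly when c = -33/7.

c = -33/7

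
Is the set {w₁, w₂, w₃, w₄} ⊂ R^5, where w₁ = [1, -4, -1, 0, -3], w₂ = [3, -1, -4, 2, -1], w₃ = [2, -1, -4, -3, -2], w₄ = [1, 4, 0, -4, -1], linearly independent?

Place the vectors as rows of a 4×5 matrix and reduce to echelon form.
The reduction yields 4 nonzero rows, so the rank is 4.
Since rank = 4 (the number of vectors), the set is linearly independent.

linearly independent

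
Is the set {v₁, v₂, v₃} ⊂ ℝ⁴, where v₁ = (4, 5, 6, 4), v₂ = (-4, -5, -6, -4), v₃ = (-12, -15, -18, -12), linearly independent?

One vector is a scalar multiple of another, so the set is dependent.

linearly dependent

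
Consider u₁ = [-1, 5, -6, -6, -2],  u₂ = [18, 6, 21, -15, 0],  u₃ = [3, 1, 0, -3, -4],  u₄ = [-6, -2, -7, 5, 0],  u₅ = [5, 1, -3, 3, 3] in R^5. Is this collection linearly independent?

One vector is a scalar multiple of another, so the set is dependent.

linearly dependent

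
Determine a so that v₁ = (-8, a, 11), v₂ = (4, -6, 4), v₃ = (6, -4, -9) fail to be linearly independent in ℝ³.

Place the vectors as rows of a 3×3 matrix; dependence ⇔ determinant zero.
Expanding, det = 60*a - 340.
This vanishes exactly when a = 17/3.

a = 17/3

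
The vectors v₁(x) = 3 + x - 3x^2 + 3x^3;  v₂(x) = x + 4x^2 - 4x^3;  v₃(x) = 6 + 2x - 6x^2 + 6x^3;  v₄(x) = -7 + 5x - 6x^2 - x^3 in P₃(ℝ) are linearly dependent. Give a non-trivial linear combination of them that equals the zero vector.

Pass to coordinate vectors relative to the basis {1, x, …, x^3}.
Solve the homogeneous system with v₁, v₂, v₃, v₄ as columns by row-reducing the coefficient matrix.
The free variable yields coefficients (2, 0, -1, 0) (any nonzero multiple also works).

2v₁ - v₃ = 0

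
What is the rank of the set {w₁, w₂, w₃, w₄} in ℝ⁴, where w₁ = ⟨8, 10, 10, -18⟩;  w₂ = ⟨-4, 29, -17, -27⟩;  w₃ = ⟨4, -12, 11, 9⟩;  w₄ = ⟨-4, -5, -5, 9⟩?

rank 2

Put the 4×4 matrix [w₁|w₂|w₃|w₄] into echelon form.
Reduction leaves 2 leading entries, giving rank 2.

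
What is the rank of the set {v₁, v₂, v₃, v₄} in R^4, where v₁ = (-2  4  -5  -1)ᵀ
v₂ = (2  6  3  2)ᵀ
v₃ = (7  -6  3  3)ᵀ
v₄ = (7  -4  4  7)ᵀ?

Row-reduce the 4×4 matrix with these as rows.
Reduction leaves 4 leading entries, giving rank 4.

rank 4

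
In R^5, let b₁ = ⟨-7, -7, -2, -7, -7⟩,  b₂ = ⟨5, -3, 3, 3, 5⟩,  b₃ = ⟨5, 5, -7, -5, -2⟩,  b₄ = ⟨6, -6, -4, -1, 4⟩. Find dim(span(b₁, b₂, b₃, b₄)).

4

Form the matrix with b₁, b₂, b₃, b₄ as columns and reduce.
There are 4 pivot columns, so rank = 4.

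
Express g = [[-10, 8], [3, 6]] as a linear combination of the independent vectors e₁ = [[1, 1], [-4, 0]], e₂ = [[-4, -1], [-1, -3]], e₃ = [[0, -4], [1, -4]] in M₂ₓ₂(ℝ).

g = -2e₁ + 2e₂ - 3e₃

Identify each element with its coordinate vector in ℝ⁴ via {E₁₁, E₁₂, E₂₁, E₂₂}.
Solve the system with e₁, e₂, e₃ as columns and g as the right-hand side.
Row-reducing the augmented matrix gives the unique coefficients (α₁, α₂, α₃) = (-2, 2, -3).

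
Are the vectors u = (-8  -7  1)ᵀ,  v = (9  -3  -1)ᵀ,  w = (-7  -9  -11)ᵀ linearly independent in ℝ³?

linearly independent

The matrix [u|v|w] has determinant -1036.
A nonzero determinant means the columns are linearly independent.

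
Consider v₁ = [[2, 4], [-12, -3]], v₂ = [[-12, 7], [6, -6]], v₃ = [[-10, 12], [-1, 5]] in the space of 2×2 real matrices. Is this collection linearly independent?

linearly independent

Take coordinates with respect to the standard basis {E₁₁, E₁₂, E₂₁, E₂₂}.
Row-reduce the matrix whose columns are v₁, v₂, v₃.
The reduction yields 3 nonzero rows, so the rank is 3.
Since rank = 3 (the number of vectors), the set is linearly independent.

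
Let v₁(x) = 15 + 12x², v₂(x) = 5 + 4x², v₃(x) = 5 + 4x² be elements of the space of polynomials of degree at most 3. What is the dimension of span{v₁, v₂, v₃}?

Use coordinates relative to {1, x, …, x³}.
Row-reduce the 3×4 matrix with these as rows.
Reduction leaves 1 leading entry, giving rank 1.

dim = 1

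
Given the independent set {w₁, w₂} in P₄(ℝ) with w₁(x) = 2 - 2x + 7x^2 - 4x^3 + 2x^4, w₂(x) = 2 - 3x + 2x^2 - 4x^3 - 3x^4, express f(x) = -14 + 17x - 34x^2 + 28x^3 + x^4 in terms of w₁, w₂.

Work in coordinates with respect to the standard basis {1, x, …, x^4}.
Set up the augmented matrix [w₁ | w₂ | f] and row-reduce.
Row-reducing the augmented matrix gives the unique coefficients (α₁, α₂) = (-4, -3).

f = -4w₁ - 3w₂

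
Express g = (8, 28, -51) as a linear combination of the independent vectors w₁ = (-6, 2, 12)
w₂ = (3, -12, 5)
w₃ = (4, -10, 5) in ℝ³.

Set up the augmented matrix [w₁ | w₂ | w₃ | g] and row-reduce.
Row-reducing the augmented matrix gives the unique coefficients (a₁, a₂, a₃) = (-3, -2, -1).

g = -3w₁ - 2w₂ - w₃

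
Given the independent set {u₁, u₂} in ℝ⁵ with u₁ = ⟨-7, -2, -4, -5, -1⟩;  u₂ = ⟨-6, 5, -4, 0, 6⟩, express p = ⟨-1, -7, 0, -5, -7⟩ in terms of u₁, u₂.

Write p = a₁u₁ + a₂u₂ and equate components.
Back-substitution yields (a₁, a₂) = (1, -1).

p = u₁ - u₂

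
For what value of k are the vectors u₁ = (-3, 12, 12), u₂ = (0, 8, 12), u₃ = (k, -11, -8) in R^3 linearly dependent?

k = 17/4

The set is linearly dependent precisely when det[u₁; u₂; u₃] = 0.
Cofactor expansion gives det = 48*k - 204.
Setting this to zero gives k = 17/4.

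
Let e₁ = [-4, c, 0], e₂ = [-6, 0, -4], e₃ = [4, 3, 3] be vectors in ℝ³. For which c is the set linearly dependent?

c = 24

The set is linearly dependent precisely when det[e₁; e₂; e₃] = 0.
Expanding, det = 2*c - 48.
Solving 2*c - 48 = 0 yields c = 24.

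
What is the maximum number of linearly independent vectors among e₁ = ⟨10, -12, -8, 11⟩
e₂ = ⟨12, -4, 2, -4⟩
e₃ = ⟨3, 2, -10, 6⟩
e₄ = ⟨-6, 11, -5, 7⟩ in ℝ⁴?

Put the 4×4 matrix [e₁|e₂|e₃|e₄] into echelon form.
The echelon form has 4 nonzero rows, so the rank is 4.

4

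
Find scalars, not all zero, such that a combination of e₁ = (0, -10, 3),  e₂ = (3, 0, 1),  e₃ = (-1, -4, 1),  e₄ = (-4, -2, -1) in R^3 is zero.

Row-reduce the matrix with e₁, e₂, e₃, e₄ as columns; the null space gives the coefficients.
A generator of the null space is (1, -2, -2, -1).

e₁ - 2e₂ - 2e₃ - e₄ = 0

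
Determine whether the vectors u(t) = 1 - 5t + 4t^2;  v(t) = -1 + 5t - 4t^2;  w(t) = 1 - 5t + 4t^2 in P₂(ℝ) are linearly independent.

linearly dependent

Take coordinates with respect to the standard basis {1, t, t^2}.
Two of the vectors are equal, giving an immediate dependence.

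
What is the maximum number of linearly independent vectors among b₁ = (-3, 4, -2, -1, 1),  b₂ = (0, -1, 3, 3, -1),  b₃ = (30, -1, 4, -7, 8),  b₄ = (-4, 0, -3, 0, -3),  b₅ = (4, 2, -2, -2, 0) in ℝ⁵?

Put the 5×5 matrix [b₁|b₂|b₃|b₄|b₅] into echelon form.
Exactly 4 pivots survive; hence the rank is 4.

4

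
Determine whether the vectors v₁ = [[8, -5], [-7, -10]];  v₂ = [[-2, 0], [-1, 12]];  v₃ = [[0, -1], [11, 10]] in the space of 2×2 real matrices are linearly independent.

Write each element as a coordinate vector in ℝ⁴ using {E₁₁, E₁₂, E₂₁, E₂₂}.
Row-reduce the matrix whose columns are v₁, v₂, v₃.
The reduction yields 3 nonzero rows, so the rank is 3.
Since rank = 3 (the number of vectors), the set is linearly independent.

linearly independent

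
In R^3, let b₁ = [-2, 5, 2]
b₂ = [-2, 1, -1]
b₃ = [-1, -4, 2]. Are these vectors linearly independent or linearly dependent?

The matrix [b₁|b₂|b₃] has determinant 47.
A nonzero determinant means the columns are linearly independent.

linearly independent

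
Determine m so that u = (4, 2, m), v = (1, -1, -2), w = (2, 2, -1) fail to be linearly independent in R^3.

The vectors are dependent exactly when the determinant of the matrix with rows u, v, w vanishes.
Expanding, det = 4*m + 14.
Setting this to zero gives m = -7/2.

m = -7/2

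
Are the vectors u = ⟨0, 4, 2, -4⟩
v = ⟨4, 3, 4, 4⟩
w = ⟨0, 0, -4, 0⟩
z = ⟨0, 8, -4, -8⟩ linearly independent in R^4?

linearly dependent

Row-reduce the matrix whose columns are u, v, w, z.
The reduction yields 3 nonzero rows, so the rank is 3.
Since rank 3 < 4, the set is linearly dependent.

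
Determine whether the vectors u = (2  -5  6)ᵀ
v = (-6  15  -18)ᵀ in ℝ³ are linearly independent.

linearly dependent

Place the vectors as rows of a 2×3 matrix and reduce to echelon form.
The reduction yields 1 nonzero row, so the rank is 1.
Since rank 1 < 2, the set is linearly dependent.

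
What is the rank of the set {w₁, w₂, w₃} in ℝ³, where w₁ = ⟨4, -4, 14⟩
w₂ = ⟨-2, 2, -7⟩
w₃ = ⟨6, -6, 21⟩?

Put the 3×3 matrix [w₁|w₂|w₃] into echelon form.
The echelon form has 1 nonzero row, so the rank is 1.

1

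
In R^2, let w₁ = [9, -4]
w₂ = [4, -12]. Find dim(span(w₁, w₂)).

Row-reduce the 2×2 matrix with these as rows.
There are 2 pivot columns, so rank = 2.

2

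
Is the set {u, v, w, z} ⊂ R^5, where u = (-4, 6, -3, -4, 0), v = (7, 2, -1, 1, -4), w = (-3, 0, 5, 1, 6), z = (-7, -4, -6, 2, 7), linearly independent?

Place the vectors as rows of a 4×5 matrix and reduce to echelon form.
The reduction yields 4 nonzero rows, so the rank is 4.
Since rank = 4 (the number of vectors), the set is linearly independent.

linearly independent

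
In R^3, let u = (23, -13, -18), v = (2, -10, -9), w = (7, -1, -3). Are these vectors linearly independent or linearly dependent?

Place the vectors as rows of a 3×3 matrix and reduce to echelon form.
The reduction yields 2 nonzero rows, so the rank is 2.
Since rank 2 < 3, the set is linearly dependent.
Indeed u - v - 3w = 0.

linearly dependent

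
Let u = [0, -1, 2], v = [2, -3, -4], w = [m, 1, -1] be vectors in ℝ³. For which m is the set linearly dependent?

m = -1/5

The vectors are dependent exactly when the determinant of the matrix with rows u, v, w vanishes.
The determinant works out to 10*m + 2.
Setting this to zero gives m = -1/5.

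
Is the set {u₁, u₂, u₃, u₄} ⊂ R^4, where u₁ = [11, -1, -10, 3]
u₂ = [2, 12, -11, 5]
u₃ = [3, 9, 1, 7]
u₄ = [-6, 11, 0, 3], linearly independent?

linearly independent

The matrix [u₁|u₂|u₃|u₄] has determinant 261.
A nonzero determinant means the columns are linearly independent.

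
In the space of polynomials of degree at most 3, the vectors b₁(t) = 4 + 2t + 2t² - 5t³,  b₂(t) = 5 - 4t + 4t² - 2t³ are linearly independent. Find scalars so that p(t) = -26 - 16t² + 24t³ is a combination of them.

p = -4b₁ - 2b₂

Work in coordinates with respect to the standard basis {1, t, …, t³}.
Set up the augmented matrix [b₁ | b₂ | p] and row-reduce.
Back-substitution yields (a₁, a₂) = (-4, -2).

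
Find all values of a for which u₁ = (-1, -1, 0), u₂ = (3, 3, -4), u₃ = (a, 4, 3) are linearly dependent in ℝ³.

The set is linearly dependent precisely when det[u₁; u₂; u₃] = 0.
Expanding, det = 4*a - 16.
This vanishes exactly when a = 4.

a = 4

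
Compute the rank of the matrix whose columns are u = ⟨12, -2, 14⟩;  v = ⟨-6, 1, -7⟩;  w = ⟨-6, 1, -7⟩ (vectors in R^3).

Apply Gaussian elimination to the matrix whose rows are u, v, w.
The echelon form has 1 nonzero row, so the rank is 1.

rank 1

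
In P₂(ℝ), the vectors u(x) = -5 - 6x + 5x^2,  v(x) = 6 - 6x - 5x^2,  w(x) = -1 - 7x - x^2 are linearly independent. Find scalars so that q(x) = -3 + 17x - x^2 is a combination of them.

Work in coordinates with respect to the standard basis {1, x, x^2}.
Since u, v, w are independent, the coefficients expressing q are uniquely determined by a linear system.
Back-substitution yields (c₁, c₂, c₃) = (-2, -2, 1).

q = -2u - 2v + w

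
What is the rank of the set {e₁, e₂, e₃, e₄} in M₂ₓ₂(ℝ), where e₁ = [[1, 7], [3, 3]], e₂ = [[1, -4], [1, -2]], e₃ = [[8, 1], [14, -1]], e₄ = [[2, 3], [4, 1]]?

Pass to coordinate vectors with respect to the basis {E₁₁, E₁₂, E₂₁, E₂₂}.
Row-reduce the 4×4 matrix with these as rows.
The echelon form has 2 nonzero rows, so the rank is 2.

2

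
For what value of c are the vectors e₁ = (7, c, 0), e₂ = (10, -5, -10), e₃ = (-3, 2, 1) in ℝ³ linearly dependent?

Place the vectors as rows of a 3×3 matrix; dependence ⇔ determinant zero.
Cofactor expansion gives det = 20*c + 105.
Solving 20*c + 105 = 0 yields c = -21/4.

c = -21/4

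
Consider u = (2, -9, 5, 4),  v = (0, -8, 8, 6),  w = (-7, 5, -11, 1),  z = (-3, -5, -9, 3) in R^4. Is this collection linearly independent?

linearly dependent

Form the 4×4 matrix with these as columns; its determinant is 0.
A zero determinant means the columns are linearly dependent.
Indeed 2u - v + w - z = 0.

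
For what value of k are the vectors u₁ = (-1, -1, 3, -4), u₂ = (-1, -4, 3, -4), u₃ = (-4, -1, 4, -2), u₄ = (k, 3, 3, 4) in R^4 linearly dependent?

k = -37/5

The vectors are dependent exactly when the determinant of the matrix with rows u₁, u₂, u₃, u₄ vanishes.
Expanding, det = -30*k - 222.
Setting this to zero gives k = -37/5.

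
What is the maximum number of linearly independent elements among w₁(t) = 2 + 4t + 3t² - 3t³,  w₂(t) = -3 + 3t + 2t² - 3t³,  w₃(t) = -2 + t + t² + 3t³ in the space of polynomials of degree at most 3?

3

Represent each element by its coordinate vector in ℝ⁴.
Form the matrix with w₁, w₂, w₃ as columns and reduce.
Exactly 3 pivots survive; hence the rank is 3.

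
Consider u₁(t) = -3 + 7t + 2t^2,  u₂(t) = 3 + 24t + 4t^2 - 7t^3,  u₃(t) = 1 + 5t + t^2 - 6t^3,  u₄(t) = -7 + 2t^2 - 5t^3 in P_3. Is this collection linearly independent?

Write each element as a coordinate vector in ℝ⁴ using {1, t, …, t^3}.
Form the 4×4 matrix with these as columns; its determinant is 0.
A zero determinant means the columns are linearly dependent.
Indeed 2u₁ - u₂ + 2u₃ - u₄ = 0.

linearly dependent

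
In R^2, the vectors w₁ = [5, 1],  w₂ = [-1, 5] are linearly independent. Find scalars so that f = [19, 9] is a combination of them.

Set up the augmented matrix [w₁ | w₂ | f] and row-reduce.
Row-reducing the augmented matrix gives the unique coefficients (c₁, c₂) = (4, 1).

f = 4w₁ + w₂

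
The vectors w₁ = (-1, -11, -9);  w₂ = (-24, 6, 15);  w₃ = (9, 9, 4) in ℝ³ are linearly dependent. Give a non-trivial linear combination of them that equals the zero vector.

3w₁ + w₂ + 3w₃ = 0

Write the vectors as columns of a matrix and find a nonzero vector in its null space.
A generator of the null space is (3, 1, 3).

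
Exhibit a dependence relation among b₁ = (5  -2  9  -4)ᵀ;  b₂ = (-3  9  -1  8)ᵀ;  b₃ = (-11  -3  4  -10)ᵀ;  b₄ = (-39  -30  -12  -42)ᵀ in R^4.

Set up α₁b₁ + … + α₄b₄ = 0 and solve the homogeneous system.
One solution (up to scaling) is (3, 3, -3, 1).

3b₁ + 3b₂ - 3b₃ + b₄ = 0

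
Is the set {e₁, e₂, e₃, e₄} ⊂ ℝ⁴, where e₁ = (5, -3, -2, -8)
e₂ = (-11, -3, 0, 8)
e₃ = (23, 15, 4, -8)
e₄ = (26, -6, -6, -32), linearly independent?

Form the 4×4 matrix with these as columns; its determinant is 0.
A zero determinant means the columns are linearly dependent.
Indeed 2e₁ + 3e₂ + e₃ = 0.

linearly dependent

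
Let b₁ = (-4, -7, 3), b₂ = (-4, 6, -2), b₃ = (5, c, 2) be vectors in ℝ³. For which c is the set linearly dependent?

The vectors are dependent exactly when the determinant of the matrix with rows b₁, b₂, b₃ vanishes.
Cofactor expansion gives det = -20*c - 124.
Solving -20*c - 124 = 0 yields c = -31/5.

c = -31/5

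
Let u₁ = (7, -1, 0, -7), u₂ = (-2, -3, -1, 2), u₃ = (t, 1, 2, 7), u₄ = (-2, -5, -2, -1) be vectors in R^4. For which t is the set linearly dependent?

t = 9/2

Dependence holds iff the 4×4 matrix [u₁ u₂ u₃ u₄] is singular.
The determinant works out to 54 - 12*t.
This vanishes exactly when t = 9/2.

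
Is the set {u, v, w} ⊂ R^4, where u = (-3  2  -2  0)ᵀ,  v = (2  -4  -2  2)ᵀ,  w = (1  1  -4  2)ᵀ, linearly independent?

Place the vectors as rows of a 3×4 matrix and reduce to echelon form.
The reduction yields 3 nonzero rows, so the rank is 3.
Since rank = 3 (the number of vectors), the set is linearly independent.

linearly independent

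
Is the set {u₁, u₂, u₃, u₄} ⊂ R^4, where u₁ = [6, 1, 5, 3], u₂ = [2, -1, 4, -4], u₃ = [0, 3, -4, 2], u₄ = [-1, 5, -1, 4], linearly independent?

linearly independent

Row-reduce the matrix whose columns are u₁, u₂, u₃, u₄.
The reduction yields 4 nonzero rows, so the rank is 4.
Since rank = 4 (the number of vectors), the set is linearly independent.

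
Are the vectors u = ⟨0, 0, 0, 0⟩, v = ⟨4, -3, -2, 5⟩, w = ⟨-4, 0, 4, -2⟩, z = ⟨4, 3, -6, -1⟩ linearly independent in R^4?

One of the vectors is the zero vector, so the set is linearly dependent.

linearly dependent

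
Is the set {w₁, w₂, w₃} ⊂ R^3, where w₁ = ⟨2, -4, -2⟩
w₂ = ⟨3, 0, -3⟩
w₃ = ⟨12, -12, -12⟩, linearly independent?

linearly dependent

Place the vectors as rows of a 3×3 matrix and reduce to echelon form.
The reduction yields 2 nonzero rows, so the rank is 2.
Since rank 2 < 3, the set is linearly dependent.
Indeed 3w₁ + 2w₂ - w₃ = 0.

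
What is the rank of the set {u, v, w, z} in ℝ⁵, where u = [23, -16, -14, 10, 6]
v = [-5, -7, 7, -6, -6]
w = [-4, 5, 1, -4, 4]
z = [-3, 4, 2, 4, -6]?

Form the matrix with u, v, w, z as columns and reduce.
Reduction leaves 3 leading entries, giving rank 3.

3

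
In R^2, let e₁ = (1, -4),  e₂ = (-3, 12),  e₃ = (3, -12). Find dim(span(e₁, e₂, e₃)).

Apply Gaussian elimination to the matrix whose rows are e₁, e₂, e₃.
There is 1 pivot column, so rank = 1.
(With 3 elements in a 2-dimensional space the rank is at most 2.)

1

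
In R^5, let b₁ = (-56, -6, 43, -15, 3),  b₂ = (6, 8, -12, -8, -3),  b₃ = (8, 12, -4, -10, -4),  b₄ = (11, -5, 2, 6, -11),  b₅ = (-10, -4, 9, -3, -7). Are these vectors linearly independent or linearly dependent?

linearly dependent

Row-reduce the matrix whose columns are b₁, b₂, b₃, b₄, b₅.
The reduction yields 4 nonzero rows, so the rank is 4.
Since rank 4 < 5, the set is linearly dependent.
Indeed b₁ + 2b₂ - b₃ + 2b₄ - 3b₅ = 0.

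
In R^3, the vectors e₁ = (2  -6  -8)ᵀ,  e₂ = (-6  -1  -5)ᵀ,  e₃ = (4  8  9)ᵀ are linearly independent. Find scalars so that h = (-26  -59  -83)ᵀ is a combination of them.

h = 4e₁ + 3e₂ - 4e₃

Solve the system with e₁, e₂, e₃ as columns and h as the right-hand side.
Back-substitution yields (c₁, c₂, c₃) = (4, 3, -4).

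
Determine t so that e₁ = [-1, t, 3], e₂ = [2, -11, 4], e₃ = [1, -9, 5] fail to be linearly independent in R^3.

t = -1/3

Place the vectors as rows of a 3×3 matrix; dependence ⇔ determinant zero.
Cofactor expansion gives det = -6*t - 2.
Setting this to zero gives t = -1/3.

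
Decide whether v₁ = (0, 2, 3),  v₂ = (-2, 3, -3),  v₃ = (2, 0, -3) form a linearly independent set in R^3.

Row-reduce the matrix whose columns are v₁, v₂, v₃.
The reduction yields 3 nonzero rows, so the rank is 3.
Since rank = 3 (the number of vectors), the set is linearly independent.

linearly independent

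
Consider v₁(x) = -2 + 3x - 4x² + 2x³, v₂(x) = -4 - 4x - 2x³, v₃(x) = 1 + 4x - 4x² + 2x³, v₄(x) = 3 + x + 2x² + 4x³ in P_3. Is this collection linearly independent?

linearly independent

Take coordinates with respect to the standard basis {1, x, …, x³}.
Place the vectors as rows of a 4×4 matrix and reduce to echelon form.
The reduction yields 4 nonzero rows, so the rank is 4.
Since rank = 4 (the number of vectors), the set is linearly independent.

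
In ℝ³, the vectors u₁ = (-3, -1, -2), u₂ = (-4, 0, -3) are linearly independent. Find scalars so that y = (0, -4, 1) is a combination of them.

Since u₁, u₂ are independent, the coefficients expressing y are uniquely determined by a linear system.
The system has the unique solution (c₁, c₂) = (4, -3).

y = 4u₁ - 3u₂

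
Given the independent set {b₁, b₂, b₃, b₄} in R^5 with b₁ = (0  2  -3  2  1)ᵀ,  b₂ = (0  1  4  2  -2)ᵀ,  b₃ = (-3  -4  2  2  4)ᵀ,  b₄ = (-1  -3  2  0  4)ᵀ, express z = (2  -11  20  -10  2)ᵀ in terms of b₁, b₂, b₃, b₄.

Write z = c₁b₁ + … + c₄b₄ and equate components.
Back-substitution yields (c₁, …, c₄) = (-4, 1, -2, 4).

z = -4b₁ + b₂ - 2b₃ + 4b₄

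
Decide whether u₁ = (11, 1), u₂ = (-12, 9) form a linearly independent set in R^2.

Place the vectors as rows of a 2×2 matrix and reduce to echelon form.
The reduction yields 2 nonzero rows, so the rank is 2.
Since rank = 2 (the number of vectors), the set is linearly independent.

linearly independent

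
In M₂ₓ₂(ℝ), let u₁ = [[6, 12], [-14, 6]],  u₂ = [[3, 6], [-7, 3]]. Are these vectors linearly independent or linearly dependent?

Take coordinates with respect to the standard basis {E₁₁, E₁₂, E₂₁, E₂₂}.
Place the vectors as rows of a 2×4 matrix and reduce to echelon form.
The reduction yields 1 nonzero row, so the rank is 1.
Since rank 1 < 2, the set is linearly dependent.

linearly dependent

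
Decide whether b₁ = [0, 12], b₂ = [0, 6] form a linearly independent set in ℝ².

Form the 2×2 matrix with these as columns; its determinant is 0.
A zero determinant means the columns are linearly dependent.

linearly dependent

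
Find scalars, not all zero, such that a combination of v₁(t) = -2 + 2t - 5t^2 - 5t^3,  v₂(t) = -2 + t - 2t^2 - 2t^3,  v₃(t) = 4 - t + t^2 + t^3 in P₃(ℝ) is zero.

Write each element as a vector in ℝ⁴ using {1, t, …, t^3}.
Set up α₁v₁ + … + α₃v₃ = 0 and solve the homogeneous system.
One solution (up to scaling) is (1, -3, -1).

v₁ - 3v₂ - v₃ = 0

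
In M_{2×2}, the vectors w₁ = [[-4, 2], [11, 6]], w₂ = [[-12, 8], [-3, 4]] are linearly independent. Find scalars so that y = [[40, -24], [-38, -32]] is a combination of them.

y = -4w₁ - 2w₂

Take coordinate vectors relative to {E₁₁, E₁₂, E₂₁, E₂₂}.
Write y = α₁w₁ + α₂w₂ and equate components.
Row-reducing the augmented matrix gives the unique coefficients (α₁, α₂) = (-4, -2).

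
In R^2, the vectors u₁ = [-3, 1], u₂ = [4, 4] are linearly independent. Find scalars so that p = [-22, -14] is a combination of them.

Write p = a₁u₁ + a₂u₂ and equate components.
Row-reducing the augmented matrix gives the unique coefficients (a₁, a₂) = (2, -4).

p = 2u₁ - 4u₂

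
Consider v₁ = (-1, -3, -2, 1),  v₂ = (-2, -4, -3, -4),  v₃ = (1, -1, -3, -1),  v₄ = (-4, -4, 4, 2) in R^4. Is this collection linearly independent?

linearly independent

Place the vectors as rows of a 4×4 matrix and reduce to echelon form.
The reduction yields 4 nonzero rows, so the rank is 4.
Since rank = 4 (the number of vectors), the set is linearly independent.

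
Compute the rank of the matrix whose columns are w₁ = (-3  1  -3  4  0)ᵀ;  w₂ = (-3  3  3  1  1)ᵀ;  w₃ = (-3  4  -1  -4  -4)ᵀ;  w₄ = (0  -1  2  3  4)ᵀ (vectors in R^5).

Row-reduce the 4×5 matrix with these as rows.
There are 4 pivot columns, so rank = 4.

rank 4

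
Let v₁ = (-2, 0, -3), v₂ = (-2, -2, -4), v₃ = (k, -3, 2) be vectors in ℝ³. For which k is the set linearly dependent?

Dependence holds iff the 3×3 matrix [v₁ v₂ v₃] is singular.
Cofactor expansion gives det = 14 - 6*k.
Solving 14 - 6*k = 0 yields k = 7/3.

k = 7/3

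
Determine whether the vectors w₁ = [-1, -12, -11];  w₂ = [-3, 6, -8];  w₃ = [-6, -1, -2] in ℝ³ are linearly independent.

linearly independent

Row-reduce the matrix whose columns are w₁, w₂, w₃.
The reduction yields 3 nonzero rows, so the rank is 3.
Since rank = 3 (the number of vectors), the set is linearly independent.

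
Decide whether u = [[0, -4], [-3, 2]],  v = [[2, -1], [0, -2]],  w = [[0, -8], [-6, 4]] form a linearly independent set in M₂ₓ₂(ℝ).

linearly dependent

Write each element as a coordinate vector in ℝ⁴ using {E₁₁, E₁₂, E₂₁, E₂₂}.
Row-reduce the matrix whose columns are u, v, w.
The reduction yields 2 nonzero rows, so the rank is 2.
Since rank 2 < 3, the set is linearly dependent.
Indeed 2u - w = 0.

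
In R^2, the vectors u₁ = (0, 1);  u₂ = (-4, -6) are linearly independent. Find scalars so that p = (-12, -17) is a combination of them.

p = u₁ + 3u₂

Write p = a₁u₁ + a₂u₂ and equate components.
Back-substitution yields (a₁, a₂) = (1, 3).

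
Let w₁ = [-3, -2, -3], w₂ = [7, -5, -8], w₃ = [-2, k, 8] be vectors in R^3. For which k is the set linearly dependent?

k = 46/9

The set is linearly dependent precisely when det[w₁; w₂; w₃] = 0.
Cofactor expansion gives det = 230 - 45*k.
Setting this to zero gives k = 46/9.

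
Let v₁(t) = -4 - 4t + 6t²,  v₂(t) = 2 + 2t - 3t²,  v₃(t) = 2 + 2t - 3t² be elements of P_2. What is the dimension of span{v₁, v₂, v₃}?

Represent each element by its coordinate vector in ℝ³.
Row-reduce the 3×3 matrix with these as rows.
Exactly 1 pivot survives; hence the rank is 1.

dim = 1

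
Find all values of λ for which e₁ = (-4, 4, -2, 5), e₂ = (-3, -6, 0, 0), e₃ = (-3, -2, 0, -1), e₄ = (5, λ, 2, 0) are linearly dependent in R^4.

λ = -22

The vectors are dependent exactly when the determinant of the matrix with rows e₁, e₂, e₃, e₄ vanishes.
Cofactor expansion gives det = 6*λ + 132.
This vanishes exactly when λ = -22.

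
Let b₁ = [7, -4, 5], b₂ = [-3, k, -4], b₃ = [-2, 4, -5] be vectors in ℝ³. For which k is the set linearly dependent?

k = 16/5

The vectors are dependent exactly when the determinant of the matrix with rows b₁, b₂, b₃ vanishes.
Cofactor expansion gives det = 80 - 25*k.
Setting this to zero gives k = 16/5.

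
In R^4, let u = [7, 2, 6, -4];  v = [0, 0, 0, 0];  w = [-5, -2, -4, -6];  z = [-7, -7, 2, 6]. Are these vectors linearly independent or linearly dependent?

linearly dependent

One of the vectors is the zero vector, so the set is linearly dependent.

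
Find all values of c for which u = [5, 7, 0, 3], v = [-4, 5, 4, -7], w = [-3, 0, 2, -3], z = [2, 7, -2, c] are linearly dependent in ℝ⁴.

The set is linearly dependent precisely when det[u; v; w; z] = 0.
Expanding, det = 22*c + 132.
This vanishes exactly when c = -6.

c = -6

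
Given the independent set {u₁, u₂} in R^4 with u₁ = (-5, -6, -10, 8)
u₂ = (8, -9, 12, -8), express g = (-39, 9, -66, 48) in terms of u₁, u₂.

g = 3u₁ - 3u₂

Write g = α₁u₁ + α₂u₂ and equate components.
Row-reducing the augmented matrix gives the unique coefficients (α₁, α₂) = (3, -3).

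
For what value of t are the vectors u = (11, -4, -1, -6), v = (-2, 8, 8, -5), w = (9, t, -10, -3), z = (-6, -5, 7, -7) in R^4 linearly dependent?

Place the vectors as rows of a 4×4 matrix; dependence ⇔ determinant zero.
Expanding, det = 451*t + 11275.
Solving 451*t + 11275 = 0 yields t = -25.

t = -25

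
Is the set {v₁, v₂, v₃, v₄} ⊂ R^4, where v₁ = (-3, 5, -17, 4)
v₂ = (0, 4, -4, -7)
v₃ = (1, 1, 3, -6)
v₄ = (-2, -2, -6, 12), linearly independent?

One vector is a scalar multiple of another, so the set is dependent.

linearly dependent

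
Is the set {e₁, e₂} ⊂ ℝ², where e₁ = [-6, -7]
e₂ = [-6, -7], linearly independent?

Two of the vectors are equal, giving an immediate dependence.

linearly dependent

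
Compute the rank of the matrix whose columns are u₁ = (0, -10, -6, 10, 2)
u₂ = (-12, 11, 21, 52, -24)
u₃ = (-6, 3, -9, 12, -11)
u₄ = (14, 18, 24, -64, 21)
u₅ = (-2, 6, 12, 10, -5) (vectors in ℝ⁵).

Form the matrix with u₁, u₂, u₃, u₄, u₅ as columns and reduce.
There are 3 pivot columns, so rank = 3.

3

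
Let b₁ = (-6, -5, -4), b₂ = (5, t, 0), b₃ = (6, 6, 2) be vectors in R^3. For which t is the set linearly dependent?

t = 35/6

The set is linearly dependent precisely when det[b₁; b₂; b₃] = 0.
Cofactor expansion gives det = 12*t - 70.
This vanishes exactly when t = 35/6.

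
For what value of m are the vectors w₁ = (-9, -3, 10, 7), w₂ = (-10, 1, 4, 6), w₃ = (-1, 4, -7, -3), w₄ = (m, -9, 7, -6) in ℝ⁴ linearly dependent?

m = 12

Dependence holds iff the 4×4 matrix [w₁ w₂ w₃ w₄] is singular.
Cofactor expansion gives det = 228 - 19*m.
This vanishes exactly when m = 12.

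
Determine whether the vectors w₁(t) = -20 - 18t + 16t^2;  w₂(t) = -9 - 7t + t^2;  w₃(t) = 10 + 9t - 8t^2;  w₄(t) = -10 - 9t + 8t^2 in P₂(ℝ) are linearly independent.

Take coordinates with respect to the standard basis {1, t, t^2}.
There are 4 vectors in a 3-dimensional space, so they cannot be linearly independent.

linearly dependent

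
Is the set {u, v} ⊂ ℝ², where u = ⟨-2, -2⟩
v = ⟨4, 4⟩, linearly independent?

The matrix [u|v] has determinant 0.
A zero determinant means the columns are linearly dependent.

linearly dependent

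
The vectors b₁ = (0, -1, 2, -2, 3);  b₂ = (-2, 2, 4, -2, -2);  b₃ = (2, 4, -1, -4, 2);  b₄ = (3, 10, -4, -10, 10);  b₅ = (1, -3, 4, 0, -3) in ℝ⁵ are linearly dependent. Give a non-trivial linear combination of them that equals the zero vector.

Solve the homogeneous system with b₁, b₂, b₃, b₄, b₅ as columns by row-reducing the coefficient matrix.
The free variable yields coefficients (1, 0, 2, -1, -1) (any nonzero multiple also works).

b₁ + 2b₃ - b₄ - b₅ = 0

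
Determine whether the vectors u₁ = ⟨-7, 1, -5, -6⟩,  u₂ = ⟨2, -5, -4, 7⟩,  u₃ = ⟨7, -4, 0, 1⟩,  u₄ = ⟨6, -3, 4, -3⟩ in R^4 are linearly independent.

linearly independent

Form the 4×4 matrix with these as columns; its determinant is 1140.
A nonzero determinant means the columns are linearly independent.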